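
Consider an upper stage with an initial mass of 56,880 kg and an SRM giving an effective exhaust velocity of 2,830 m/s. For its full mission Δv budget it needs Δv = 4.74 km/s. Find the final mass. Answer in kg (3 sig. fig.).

final mass ≈ 10700 kg

m₀/m_f = exp(Δv / v_e) = exp(4740 / 2830.0) = exp(1.6749) = 5.3383.
m_f = m₀ / 5.3383 = 56,880 / 5.3383 = 10,655.1 kg.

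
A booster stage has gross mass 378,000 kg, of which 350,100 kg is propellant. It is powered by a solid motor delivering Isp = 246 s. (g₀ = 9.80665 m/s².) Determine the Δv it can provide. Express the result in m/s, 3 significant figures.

Δv ≈ 6290 m/s

v_e = Isp · g₀ = 246 × 9.80665 = 2412.4 m/s.
m_f = m₀ − m_prop = 378,000 − 350,100 = 27,900 kg.
Δv = v_e · ln(m₀/m_f) = 2412.4 × ln(13.55) = 2412.4 × 2.6063 ≈ 6287.5 m/s.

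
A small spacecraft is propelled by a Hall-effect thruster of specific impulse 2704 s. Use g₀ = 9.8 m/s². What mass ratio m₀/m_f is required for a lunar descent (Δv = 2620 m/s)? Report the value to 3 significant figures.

v_e = Isp · g₀ = 2704 × 9.8 = 26499.2 m/s.
m₀/m_f = exp(Δv / v_e) = exp(2620 / 26499.2) = exp(0.0989) = 1.1039.

mass ratio ≈ 1.10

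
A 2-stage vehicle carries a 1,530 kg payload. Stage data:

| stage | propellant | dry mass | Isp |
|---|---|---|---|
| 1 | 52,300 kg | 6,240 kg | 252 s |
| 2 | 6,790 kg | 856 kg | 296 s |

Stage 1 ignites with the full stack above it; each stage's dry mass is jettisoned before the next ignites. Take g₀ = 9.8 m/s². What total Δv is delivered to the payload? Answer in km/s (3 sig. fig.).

Δv ≈ 7.56 km/s

Ignition mass of stage 1 = 52,300+6,240 + 6,790+856 + 1,530 = 67,716 kg.
Stage 1: m₀ = 67,716 kg, m_f = 67,716 − 52,300 = 15,416 kg; Δv = 252×9.8×ln(4.393) = 2469.6×1.4799 ≈ 3655 m/s.
Stage 2: m₀ = 9,176 kg, m_f = 9,176 − 6,790 = 2,386 kg; Δv = 296×9.8×ln(3.846) = 2900.8×1.3470 ≈ 3907 m/s.
Total Δv = 3655 + 3907 = 7562 m/s.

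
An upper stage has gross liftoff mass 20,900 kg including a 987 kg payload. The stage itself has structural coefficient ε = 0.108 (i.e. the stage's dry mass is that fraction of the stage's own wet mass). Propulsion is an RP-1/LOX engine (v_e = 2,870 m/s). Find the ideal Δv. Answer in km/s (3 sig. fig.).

Δv ≈ 5.44 km/s

Stage wet mass = m₀ − payload = 20,900 − 987 = 19,913 kg.
Stage dry mass = ε × stage wet mass = 0.108 × 19,913 = 2,150.6 kg.
Burnout mass m_f = stage dry + payload = 2,150.6 + 987 = 3,137.6 kg.
From the ideal rocket equation, Δv = v_e · ln(20,900/3,137.6) = 2870.0 × ln(6.661) = 2870.0 × 1.8963 ≈ 5442 m/s.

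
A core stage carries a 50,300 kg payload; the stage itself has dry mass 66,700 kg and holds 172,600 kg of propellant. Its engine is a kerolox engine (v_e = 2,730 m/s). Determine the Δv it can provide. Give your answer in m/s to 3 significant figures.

Δv ≈ 2470 m/s

m₀ = payload + dry + propellant = 50,300 + 66,700 + 172,600 = 289,600 kg.
m_f = payload + dry = 50,300 + 66,700 = 117,000 kg.
Δv = v_e · ln(m₀/m_f) = 2730.0 × ln(2.475) = 2730.0 × 0.9063 ≈ 2474.3 m/s.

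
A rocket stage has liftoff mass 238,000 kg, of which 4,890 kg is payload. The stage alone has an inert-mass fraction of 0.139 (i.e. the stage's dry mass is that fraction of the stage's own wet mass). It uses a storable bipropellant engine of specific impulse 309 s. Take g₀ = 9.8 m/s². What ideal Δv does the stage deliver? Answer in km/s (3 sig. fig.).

Stage wet mass = m₀ − payload = 238,000 − 4,890 = 233,110 kg.
Stage dry mass = ε × stage wet mass = 0.139 × 233,110 = 32,402.3 kg.
Burnout mass m_f = stage dry + payload = 32,402.3 + 4,890 = 37,292.3 kg.
v_e = Isp · g₀ = 309 × 9.8 = 3028.2 m/s.
Using Δv = v_e ln(m₀/m_f): Δv = v_e · ln(238,000/37,292.3) = 3028.2 × ln(6.382) = 3028.2 × 1.8535 ≈ 5613 m/s.

Δv ≈ 5.61 km/s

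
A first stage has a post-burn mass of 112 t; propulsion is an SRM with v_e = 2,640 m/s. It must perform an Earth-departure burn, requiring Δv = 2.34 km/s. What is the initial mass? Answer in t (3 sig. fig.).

initial mass ≈ 272 t

By the Tsiolkovsky rocket equation, m₀/m_f = exp(Δv / v_e) = exp(2340 / 2640.0) = exp(0.8864) = 2.4263.
m₀ = m_f × 2.4263 = 112 × 2.4263 = 271.746 t.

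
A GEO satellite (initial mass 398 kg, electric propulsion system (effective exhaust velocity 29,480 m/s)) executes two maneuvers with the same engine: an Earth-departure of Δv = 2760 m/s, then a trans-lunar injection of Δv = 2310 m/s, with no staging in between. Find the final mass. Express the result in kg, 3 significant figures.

final mass ≈ 335 kg

After the first burn: m = 398 × exp(−2760/29480.0) = 398 × 0.91063 = 362.431 kg.
After the second burn: m = 362.431 × exp(−2310/29480.0) = 362.431 × 0.92463 = 335.115 kg.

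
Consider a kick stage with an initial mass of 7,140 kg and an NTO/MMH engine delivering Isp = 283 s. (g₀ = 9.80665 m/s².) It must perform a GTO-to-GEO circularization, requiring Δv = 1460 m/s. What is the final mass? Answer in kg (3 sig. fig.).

final mass ≈ 4220 kg

v_e = Isp · g₀ = 283 × 9.80665 = 2775.3 m/s.
By the Tsiolkovsky rocket equation, m₀/m_f = exp(Δv / v_e) = exp(1460 / 2775.3) = exp(0.5261) = 1.6923.
m_f = m₀ / 1.6923 = 7,140 / 1.6923 = 4,219.11 kg.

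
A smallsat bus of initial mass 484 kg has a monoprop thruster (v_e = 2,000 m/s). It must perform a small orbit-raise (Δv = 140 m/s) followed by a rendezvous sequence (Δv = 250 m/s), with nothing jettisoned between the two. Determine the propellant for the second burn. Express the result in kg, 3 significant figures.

propellant for the second burn ≈ 53.0 kg

After the first burn: m = 484 × exp(−140/2000.0) = 484 × 0.93239 = 451.277 kg.
After the second burn: m = 451.277 × exp(−250/2000.0) = 451.277 × 0.88250 = 398.252 kg.
Second-burn propellant = 451.277 − 398.252 = 53.025 kg.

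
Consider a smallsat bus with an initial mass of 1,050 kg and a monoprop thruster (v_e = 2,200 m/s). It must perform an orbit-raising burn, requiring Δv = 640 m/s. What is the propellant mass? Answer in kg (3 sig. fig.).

propellant mass ≈ 265 kg

Rocket equation: m₀/m_f = exp(Δv / v_e) = exp(640 / 2200.0) = exp(0.2909) = 1.3376.
m_f = 1,050 / 1.3376 = 784.988 kg, so propellant = m₀ − m_f = 1,050 − 784.988 = 265.012 kg.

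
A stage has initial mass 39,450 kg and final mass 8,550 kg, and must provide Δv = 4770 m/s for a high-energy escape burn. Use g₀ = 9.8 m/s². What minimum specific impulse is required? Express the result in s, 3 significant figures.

ln(m₀/m_f) = ln(39450/8550) = ln(4.614) = 1.5291.
Rocket equation: v_e = Δv / ln(m₀/m_f) = 4770 / 1.5291 = 3119.5 m/s.
Isp = v_e / g₀ = 3119.5 / 9.8 = 318.3 s.

Isp ≈ 318 s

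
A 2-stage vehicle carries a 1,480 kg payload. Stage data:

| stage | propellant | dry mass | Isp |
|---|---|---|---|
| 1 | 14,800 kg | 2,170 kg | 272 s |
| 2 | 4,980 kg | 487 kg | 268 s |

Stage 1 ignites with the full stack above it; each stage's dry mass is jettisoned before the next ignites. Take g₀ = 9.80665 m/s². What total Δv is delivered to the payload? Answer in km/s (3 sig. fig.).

Ignition mass of stage 1 = 14,800+2,170 + 4,980+487 + 1,480 = 23,917 kg.
Stage 1: m₀ = 23,917 kg, m_f = 23,917 − 14,800 = 9,117 kg; Δv = 272×9.80665×ln(2.623) = 2667.4×0.9644 ≈ 2573 m/s.
Stage 2: m₀ = 6,947 kg, m_f = 6,947 − 4,980 = 1,967 kg; Δv = 268×9.80665×ln(3.532) = 2628.2×1.2618 ≈ 3316 m/s.
Total Δv = 2573 + 3316 = 5889 m/s.

Δv ≈ 5.89 km/s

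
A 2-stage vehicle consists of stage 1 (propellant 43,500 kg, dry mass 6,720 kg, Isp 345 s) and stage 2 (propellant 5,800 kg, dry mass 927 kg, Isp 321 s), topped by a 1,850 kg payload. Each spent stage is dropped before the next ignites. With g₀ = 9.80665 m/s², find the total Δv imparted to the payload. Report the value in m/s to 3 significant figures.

Ignition mass of stage 1 = 43,500+6,720 + 5,800+927 + 1,850 = 58,797 kg.
Stage 1: m₀ = 58,797 kg, m_f = 58,797 − 43,500 = 15,297 kg; Δv = 345×9.80665×ln(3.844) = 3383.3×1.3464 ≈ 4555 m/s.
Stage 2: m₀ = 8,577 kg, m_f = 8,577 − 5,800 = 2,777 kg; Δv = 321×9.80665×ln(3.089) = 3147.9×1.1277 ≈ 3550 m/s.
Total Δv = 4555 + 3550 = 8105 m/s.

Δv ≈ 8110 m/s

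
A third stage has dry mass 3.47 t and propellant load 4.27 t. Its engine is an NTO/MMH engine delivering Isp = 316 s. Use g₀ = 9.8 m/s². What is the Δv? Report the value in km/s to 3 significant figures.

Δv ≈ 2.48 km/s

v_e = Isp · g₀ = 316 × 9.8 = 3096.8 m/s.
m₀ = m_dry + m_prop = 3.47 + 4.27 = 7.74 t.
Rocket equation: Δv = v_e · ln(m₀/m_f) = 3096.8 × ln(2.231) = 3096.8 × 0.8022 ≈ 2484.4 m/s.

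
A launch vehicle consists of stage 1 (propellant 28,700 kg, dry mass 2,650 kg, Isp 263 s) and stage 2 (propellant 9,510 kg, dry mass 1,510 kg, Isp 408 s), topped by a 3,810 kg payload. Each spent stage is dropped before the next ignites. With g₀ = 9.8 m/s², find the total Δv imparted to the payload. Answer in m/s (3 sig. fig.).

Ignition mass of stage 1 = 28,700+2,650 + 9,510+1,510 + 3,810 = 46,180 kg.
Stage 1: m₀ = 46,180 kg, m_f = 46,180 − 28,700 = 17,480 kg; Δv = 263×9.8×ln(2.642) = 2577.4×0.9715 ≈ 2504 m/s.
Stage 2: m₀ = 14,830 kg, m_f = 14,830 − 9,510 = 5,320 kg; Δv = 408×9.8×ln(2.788) = 3998.4×1.0252 ≈ 4099 m/s.
Total Δv = 2504 + 4099 = 6603 m/s.

Δv ≈ 6600 m/s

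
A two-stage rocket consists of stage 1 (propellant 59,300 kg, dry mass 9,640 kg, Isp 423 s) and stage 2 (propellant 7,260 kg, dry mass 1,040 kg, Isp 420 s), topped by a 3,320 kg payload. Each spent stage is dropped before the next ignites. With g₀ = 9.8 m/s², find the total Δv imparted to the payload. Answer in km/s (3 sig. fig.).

Δv ≈ 9.56 km/s

Ignition mass of stage 1 = 59,300+9,640 + 7,260+1,040 + 3,320 = 80,560 kg.
Stage 1: m₀ = 80,560 kg, m_f = 80,560 − 59,300 = 21,260 kg; Δv = 423×9.8×ln(3.789) = 4145.4×1.3322 ≈ 5522 m/s.
Stage 2: m₀ = 11,620 kg, m_f = 11,620 − 7,260 = 4,360 kg; Δv = 420×9.8×ln(2.665) = 4116.0×0.9803 ≈ 4035 m/s.
Total Δv = 5522 + 4035 = 9557 m/s.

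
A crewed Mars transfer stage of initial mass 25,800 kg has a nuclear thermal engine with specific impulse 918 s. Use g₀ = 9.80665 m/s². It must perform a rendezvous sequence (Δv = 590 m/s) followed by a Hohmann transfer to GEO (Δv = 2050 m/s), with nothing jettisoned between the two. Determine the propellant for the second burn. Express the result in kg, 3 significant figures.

v_e = Isp · g₀ = 918 × 9.80665 = 9002.5 m/s.
After the first burn: m = 25800 × exp(−590/9002.5) = 25800 × 0.93656 = 24,163.2 kg.
After the second burn: m = 24,163.2 × exp(−2050/9002.5) = 24,163.2 × 0.79635 = 19,242.4 kg.
Second-burn propellant = 24,163.2 − 19,242.4 = 4,920.8 kg.

propellant for the second burn ≈ 4920 kg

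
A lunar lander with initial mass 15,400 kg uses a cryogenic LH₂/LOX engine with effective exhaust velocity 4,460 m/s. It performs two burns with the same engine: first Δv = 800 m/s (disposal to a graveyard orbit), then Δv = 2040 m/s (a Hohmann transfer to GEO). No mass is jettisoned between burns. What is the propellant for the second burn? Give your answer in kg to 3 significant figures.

propellant for the second burn ≈ 4720 kg

After the first burn: m = 15400 × exp(−800/4460.0) = 15400 × 0.83579 = 12,871.2 kg.
After the second burn: m = 12,871.2 × exp(−2040/4460.0) = 12,871.2 × 0.63293 = 8,146.57 kg.
Second-burn propellant = 12,871.2 − 8,146.57 = 4,724.63 kg.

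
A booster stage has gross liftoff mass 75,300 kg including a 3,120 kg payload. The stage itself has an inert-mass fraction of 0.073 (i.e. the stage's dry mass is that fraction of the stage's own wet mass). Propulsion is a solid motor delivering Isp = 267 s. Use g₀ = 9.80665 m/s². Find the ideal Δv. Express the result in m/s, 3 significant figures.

Δv ≈ 5750 m/s

Stage wet mass = m₀ − payload = 75,300 − 3,120 = 72,180 kg.
Stage dry mass = ε × stage wet mass = 0.073 × 72,180 = 5,269.14 kg.
Burnout mass m_f = stage dry + payload = 5,269.14 + 3,120 = 8,389.14 kg.
v_e = Isp · g₀ = 267 × 9.80665 = 2618.4 m/s.
Δv = v_e · ln(75,300/8,389.14) = 2618.4 × ln(8.976) = 2618.4 × 2.1945 ≈ 5746 m/s.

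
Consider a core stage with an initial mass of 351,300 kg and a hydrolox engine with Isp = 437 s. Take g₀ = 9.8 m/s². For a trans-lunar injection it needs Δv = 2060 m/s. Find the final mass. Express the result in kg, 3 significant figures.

v_e = Isp · g₀ = 437 × 9.8 = 4282.6 m/s.
m₀/m_f = exp(Δv / v_e) = exp(2060 / 4282.6) = exp(0.4810) = 1.6177.
m_f = m₀ / 1.6177 = 351,300 / 1.6177 = 217,160 kg.

final mass ≈ 217000 kg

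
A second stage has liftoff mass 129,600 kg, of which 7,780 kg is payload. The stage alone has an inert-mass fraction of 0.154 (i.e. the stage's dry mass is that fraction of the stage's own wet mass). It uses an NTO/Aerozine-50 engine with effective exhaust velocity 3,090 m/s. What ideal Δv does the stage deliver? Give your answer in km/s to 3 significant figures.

Stage wet mass = m₀ − payload = 129,600 − 7,780 = 121,820 kg.
Stage dry mass = ε × stage wet mass = 0.154 × 121,820 = 18,760.3 kg.
Burnout mass m_f = stage dry + payload = 18,760.3 + 7,780 = 26,540.3 kg.
From the ideal rocket equation, Δv = v_e · ln(129,600/26,540.3) = 3090.0 × ln(4.883) = 3090.0 × 1.5858 ≈ 4900 m/s.

Δv ≈ 4.90 km/s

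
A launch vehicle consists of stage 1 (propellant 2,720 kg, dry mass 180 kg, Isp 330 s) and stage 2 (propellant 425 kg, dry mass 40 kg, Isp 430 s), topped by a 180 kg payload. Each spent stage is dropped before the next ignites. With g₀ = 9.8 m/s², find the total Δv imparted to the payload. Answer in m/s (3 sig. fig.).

Ignition mass of stage 1 = 2,720+180 + 425+40 + 180 = 3,545 kg.
Stage 1: m₀ = 3,545 kg, m_f = 3,545 − 2,720 = 825 kg; Δv = 330×9.8×ln(4.297) = 3234.0×1.4579 ≈ 4715 m/s.
Stage 2: m₀ = 645 kg, m_f = 645 − 425 = 220 kg; Δv = 430×9.8×ln(2.932) = 4214.0×1.0756 ≈ 4533 m/s.
Total Δv = 4715 + 4533 = 9248 m/s.

Δv ≈ 9250 m/s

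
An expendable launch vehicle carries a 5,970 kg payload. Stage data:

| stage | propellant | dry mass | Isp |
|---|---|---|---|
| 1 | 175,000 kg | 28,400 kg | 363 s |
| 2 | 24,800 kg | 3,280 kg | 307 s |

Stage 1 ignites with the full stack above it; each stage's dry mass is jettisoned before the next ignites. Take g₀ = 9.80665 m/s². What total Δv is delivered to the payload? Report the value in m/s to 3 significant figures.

Ignition mass of stage 1 = 175,000+28,400 + 24,800+3,280 + 5,970 = 237,450 kg.
Stage 1: m₀ = 237,450 kg, m_f = 237,450 − 175,000 = 62,450 kg; Δv = 363×9.80665×ln(3.802) = 3559.8×1.3356 ≈ 4754 m/s.
Stage 2: m₀ = 34,050 kg, m_f = 34,050 − 24,800 = 9,250 kg; Δv = 307×9.80665×ln(3.681) = 3010.6×1.3032 ≈ 3923 m/s.
Total Δv = 4754 + 3923 = 8677 m/s.

Δv ≈ 8680 m/s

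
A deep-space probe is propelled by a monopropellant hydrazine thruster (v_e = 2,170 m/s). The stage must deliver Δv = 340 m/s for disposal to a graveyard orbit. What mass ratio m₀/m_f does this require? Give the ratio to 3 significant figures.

mass ratio ≈ 1.17

Rocket equation: m₀/m_f = exp(Δv / v_e) = exp(340 / 2170.0) = exp(0.1567) = 1.1696.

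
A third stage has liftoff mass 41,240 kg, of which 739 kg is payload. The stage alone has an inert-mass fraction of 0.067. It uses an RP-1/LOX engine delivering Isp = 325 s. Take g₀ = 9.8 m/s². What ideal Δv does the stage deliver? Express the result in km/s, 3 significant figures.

Δv ≈ 7.90 km/s

Stage wet mass = m₀ − payload = 41,240 − 739 = 40,501 kg.
Stage dry mass = ε × stage wet mass = 0.067 × 40,501 = 2,713.57 kg.
Burnout mass m_f = stage dry + payload = 2,713.57 + 739 = 3,452.57 kg.
v_e = Isp · g₀ = 325 × 9.8 = 3185.0 m/s.
From the ideal rocket equation, Δv = v_e · ln(41,240/3,452.57) = 3185.0 × ln(11.94) = 3185.0 × 2.4803 ≈ 7900 m/s.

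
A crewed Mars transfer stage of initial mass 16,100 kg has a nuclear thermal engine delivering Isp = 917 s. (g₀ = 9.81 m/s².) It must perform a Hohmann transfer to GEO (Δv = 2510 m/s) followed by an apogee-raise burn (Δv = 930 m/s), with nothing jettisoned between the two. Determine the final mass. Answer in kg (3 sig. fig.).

final mass ≈ 11000 kg

v_e = Isp · g₀ = 917 × 9.81 = 8995.8 m/s.
After the first burn: m = 16100 × exp(−2510/8995.8) = 16100 × 0.75652 = 12,180 kg.
After the second burn: m = 12,180 × exp(−930/8995.8) = 12,180 × 0.90178 = 10,983.7 kg.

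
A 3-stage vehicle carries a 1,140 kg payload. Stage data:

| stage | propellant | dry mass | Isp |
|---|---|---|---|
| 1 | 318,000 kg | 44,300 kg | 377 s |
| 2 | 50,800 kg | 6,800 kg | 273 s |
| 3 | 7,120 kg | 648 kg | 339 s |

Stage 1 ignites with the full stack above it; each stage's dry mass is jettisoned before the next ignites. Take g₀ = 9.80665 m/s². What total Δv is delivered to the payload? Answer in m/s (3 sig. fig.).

Ignition mass of stage 1 = 318,000+44,300 + 50,800+6,800 + 7,120+648 + 1,140 = 428,808 kg.
Stage 1: m₀ = 428,808 kg, m_f = 428,808 − 318,000 = 110,808 kg; Δv = 377×9.80665×ln(3.87) = 3697.1×1.3532 ≈ 5003 m/s.
Stage 2: m₀ = 66,508 kg, m_f = 66,508 − 50,800 = 15,708 kg; Δv = 273×9.80665×ln(4.234) = 2677.2×1.4432 ≈ 3864 m/s.
Stage 3: m₀ = 8,908 kg, m_f = 8,908 − 7,120 = 1,788 kg; Δv = 339×9.80665×ln(4.982) = 3324.5×1.6059 ≈ 5339 m/s.
Total Δv = 5003 + 3864 + 5339 = 14206 m/s.

Δv ≈ 14200 m/s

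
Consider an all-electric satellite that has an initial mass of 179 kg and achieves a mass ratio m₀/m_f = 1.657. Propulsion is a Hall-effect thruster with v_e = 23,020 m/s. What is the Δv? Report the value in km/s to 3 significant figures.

Δv = v_e · ln(1.657) = 23020.0 × 0.5050 ≈ 11625.3 m/s.

Δv ≈ 11.6 km/s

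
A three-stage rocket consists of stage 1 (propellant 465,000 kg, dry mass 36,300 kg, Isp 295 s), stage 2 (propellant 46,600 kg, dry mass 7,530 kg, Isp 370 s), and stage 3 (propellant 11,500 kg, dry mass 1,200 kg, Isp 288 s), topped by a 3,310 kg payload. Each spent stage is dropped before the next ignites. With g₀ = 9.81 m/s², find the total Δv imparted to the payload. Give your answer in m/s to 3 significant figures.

Δv ≈ 12400 m/s

Ignition mass of stage 1 = 465,000+36,300 + 46,600+7,530 + 11,500+1,200 + 3,310 = 571,440 kg.
Stage 1: m₀ = 571,440 kg, m_f = 571,440 − 465,000 = 106,440 kg; Δv = 295×9.81×ln(5.369) = 2894.0×1.6806 ≈ 4864 m/s.
Stage 2: m₀ = 70,140 kg, m_f = 70,140 − 46,600 = 23,540 kg; Δv = 370×9.81×ln(2.98) = 3629.7×1.0918 ≈ 3963 m/s.
Stage 3: m₀ = 16,010 kg, m_f = 16,010 − 11,500 = 4,510 kg; Δv = 288×9.81×ln(3.55) = 2825.3×1.2669 ≈ 3579 m/s.
Total Δv = 4864 + 3963 + 3579 = 12406 m/s.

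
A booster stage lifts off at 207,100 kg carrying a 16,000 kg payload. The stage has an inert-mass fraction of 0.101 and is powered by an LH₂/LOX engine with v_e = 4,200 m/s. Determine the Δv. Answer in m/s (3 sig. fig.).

Stage wet mass = m₀ − payload = 207,100 − 16,000 = 191,100 kg.
Stage dry mass = ε × stage wet mass = 0.101 × 191,100 = 19,301.1 kg.
Burnout mass m_f = stage dry + payload = 19,301.1 + 16,000 = 35,301.1 kg.
Rocket equation: Δv = v_e · ln(207,100/35,301.1) = 4200.0 × ln(5.867) = 4200.0 × 1.7693 ≈ 7431 m/s.

Δv ≈ 7430 m/s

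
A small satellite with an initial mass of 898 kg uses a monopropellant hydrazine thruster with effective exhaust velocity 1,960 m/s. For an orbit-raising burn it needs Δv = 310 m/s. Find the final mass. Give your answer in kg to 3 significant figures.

final mass ≈ 767 kg

Using Δv = v_e ln(m₀/m_f): m₀/m_f = exp(Δv / v_e) = exp(310 / 1960.0) = exp(0.1582) = 1.1714.
m_f = m₀ / 1.1714 = 898 / 1.1714 = 766.604 kg.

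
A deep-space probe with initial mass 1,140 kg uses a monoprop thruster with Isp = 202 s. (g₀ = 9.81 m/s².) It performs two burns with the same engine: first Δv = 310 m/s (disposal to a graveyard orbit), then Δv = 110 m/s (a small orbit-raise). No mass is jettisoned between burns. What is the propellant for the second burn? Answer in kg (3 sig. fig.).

propellant for the second burn ≈ 52.6 kg

v_e = Isp · g₀ = 202 × 9.81 = 1981.6 m/s.
After the first burn: m = 1140 × exp(−310/1981.6) = 1140 × 0.85518 = 974.905 kg.
After the second burn: m = 974.905 × exp(−110/1981.6) = 974.905 × 0.94600 = 922.26 kg.
Second-burn propellant = 974.905 − 922.26 = 52.645 kg.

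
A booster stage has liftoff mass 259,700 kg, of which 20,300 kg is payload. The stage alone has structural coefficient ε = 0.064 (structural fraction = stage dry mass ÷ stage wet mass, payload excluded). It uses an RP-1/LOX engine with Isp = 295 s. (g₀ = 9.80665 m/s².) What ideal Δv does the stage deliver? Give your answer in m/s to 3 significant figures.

Δv ≈ 5750 m/s

Stage wet mass = m₀ − payload = 259,700 − 20,300 = 239,400 kg.
Stage dry mass = ε × stage wet mass = 0.064 × 239,400 = 15,321.6 kg.
Burnout mass m_f = stage dry + payload = 15,321.6 + 20,300 = 35,621.6 kg.
v_e = Isp · g₀ = 295 × 9.80665 = 2893.0 m/s.
By the Tsiolkovsky rocket equation, Δv = v_e · ln(259,700/35,621.6) = 2893.0 × ln(7.291) = 2893.0 × 1.9866 ≈ 5747 m/s.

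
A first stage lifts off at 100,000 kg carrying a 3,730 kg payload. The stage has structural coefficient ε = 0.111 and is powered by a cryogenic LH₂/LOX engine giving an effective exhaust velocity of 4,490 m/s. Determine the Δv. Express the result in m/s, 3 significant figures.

Stage wet mass = m₀ − payload = 100,000 − 3,730 = 96,270 kg.
Stage dry mass = ε × stage wet mass = 0.111 × 96,270 = 10,686 kg.
Burnout mass m_f = stage dry + payload = 10,686 + 3,730 = 14,416 kg.
By the Tsiolkovsky rocket equation, Δv = v_e · ln(100,000/14,416) = 4490.0 × ln(6.937) = 4490.0 × 1.9368 ≈ 8696 m/s.

Δv ≈ 8700 m/s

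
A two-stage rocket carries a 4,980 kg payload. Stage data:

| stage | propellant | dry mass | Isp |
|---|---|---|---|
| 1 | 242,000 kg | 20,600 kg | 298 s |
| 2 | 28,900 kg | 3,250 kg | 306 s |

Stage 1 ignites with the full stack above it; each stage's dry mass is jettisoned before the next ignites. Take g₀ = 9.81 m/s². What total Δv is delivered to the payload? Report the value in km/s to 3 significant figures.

Δv ≈ 9.34 km/s

Ignition mass of stage 1 = 242,000+20,600 + 28,900+3,250 + 4,980 = 299,730 kg.
Stage 1: m₀ = 299,730 kg, m_f = 299,730 − 242,000 = 57,730 kg; Δv = 298×9.81×ln(5.192) = 2923.4×1.6471 ≈ 4815 m/s.
Stage 2: m₀ = 37,130 kg, m_f = 37,130 − 28,900 = 8,230 kg; Δv = 306×9.81×ln(4.512) = 3001.9×1.5066 ≈ 4523 m/s.
Total Δv = 4815 + 4523 = 9338 m/s.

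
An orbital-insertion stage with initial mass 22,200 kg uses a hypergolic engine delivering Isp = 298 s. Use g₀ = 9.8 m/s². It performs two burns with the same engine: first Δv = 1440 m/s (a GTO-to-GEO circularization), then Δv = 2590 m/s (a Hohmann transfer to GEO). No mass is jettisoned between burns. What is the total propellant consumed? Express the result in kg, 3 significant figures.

total propellant consumed ≈ 16600 kg

v_e = Isp · g₀ = 298 × 9.8 = 2920.4 m/s.
After the first burn: m = 22200 × exp(−1440/2920.4) = 22200 × 0.61074 = 13,558.4 kg.
After the second burn: m = 13,558.4 × exp(−2590/2920.4) = 13,558.4 × 0.41195 = 5,585.38 kg.
Total propellant = m₀ − m_final = 22200 − 5,585.38 = 16,614.62 kg.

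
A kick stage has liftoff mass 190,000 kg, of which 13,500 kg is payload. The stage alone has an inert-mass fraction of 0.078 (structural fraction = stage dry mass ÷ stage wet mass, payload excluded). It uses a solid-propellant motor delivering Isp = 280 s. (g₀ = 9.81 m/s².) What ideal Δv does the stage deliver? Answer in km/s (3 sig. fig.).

Δv ≈ 5.33 km/s

Stage wet mass = m₀ − payload = 190,000 − 13,500 = 176,500 kg.
Stage dry mass = ε × stage wet mass = 0.078 × 176,500 = 13,767 kg.
Burnout mass m_f = stage dry + payload = 13,767 + 13,500 = 27,267 kg.
v_e = Isp · g₀ = 280 × 9.81 = 2746.8 m/s.
From the ideal rocket equation, Δv = v_e · ln(190,000/27,267) = 2746.8 × ln(6.968) = 2746.8 × 1.9413 ≈ 5332 m/s.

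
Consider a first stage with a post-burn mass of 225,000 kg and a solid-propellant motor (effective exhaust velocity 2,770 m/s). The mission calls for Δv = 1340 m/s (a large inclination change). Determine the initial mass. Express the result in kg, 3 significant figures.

initial mass ≈ 365000 kg

m₀/m_f = exp(Δv / v_e) = exp(1340 / 2770.0) = exp(0.4838) = 1.6222.
m₀ = m_f × 1.6222 = 225,000 × 1.6222 = 364,995 kg.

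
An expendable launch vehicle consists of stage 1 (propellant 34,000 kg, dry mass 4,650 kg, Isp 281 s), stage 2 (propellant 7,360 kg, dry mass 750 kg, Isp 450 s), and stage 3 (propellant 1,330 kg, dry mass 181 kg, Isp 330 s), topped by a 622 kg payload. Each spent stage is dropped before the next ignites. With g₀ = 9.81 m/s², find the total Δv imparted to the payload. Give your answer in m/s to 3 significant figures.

Ignition mass of stage 1 = 34,000+4,650 + 7,360+750 + 1,330+181 + 622 = 48,893 kg.
Stage 1: m₀ = 48,893 kg, m_f = 48,893 − 34,000 = 14,893 kg; Δv = 281×9.81×ln(3.283) = 2756.6×1.1887 ≈ 3277 m/s.
Stage 2: m₀ = 10,243 kg, m_f = 10,243 − 7,360 = 2,883 kg; Δv = 450×9.81×ln(3.553) = 4414.5×1.2678 ≈ 5597 m/s.
Stage 3: m₀ = 2,133 kg, m_f = 2,133 − 1,330 = 803 kg; Δv = 330×9.81×ln(2.656) = 3237.3×0.9769 ≈ 3163 m/s.
Total Δv = 3277 + 5597 + 3163 = 12037 m/s.

Δv ≈ 12000 m/s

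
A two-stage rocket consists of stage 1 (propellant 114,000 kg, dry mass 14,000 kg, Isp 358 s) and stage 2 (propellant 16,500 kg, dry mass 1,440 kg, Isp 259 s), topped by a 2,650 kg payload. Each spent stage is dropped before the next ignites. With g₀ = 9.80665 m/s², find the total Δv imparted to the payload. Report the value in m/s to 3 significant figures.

Δv ≈ 9220 m/s

Ignition mass of stage 1 = 114,000+14,000 + 16,500+1,440 + 2,650 = 148,590 kg.
Stage 1: m₀ = 148,590 kg, m_f = 148,590 − 114,000 = 34,590 kg; Δv = 358×9.80665×ln(4.296) = 3510.8×1.4576 ≈ 5117 m/s.
Stage 2: m₀ = 20,590 kg, m_f = 20,590 − 16,500 = 4,090 kg; Δv = 259×9.80665×ln(5.034) = 2539.9×1.6163 ≈ 4105 m/s.
Total Δv = 5117 + 4105 = 9222 m/s.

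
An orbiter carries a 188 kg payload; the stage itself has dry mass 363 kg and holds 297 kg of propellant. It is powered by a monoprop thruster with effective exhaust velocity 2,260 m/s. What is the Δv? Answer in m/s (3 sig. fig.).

Δv ≈ 974 m/s

m₀ = payload + dry + propellant = 188 + 363 + 297 = 848 kg.
m_f = payload + dry = 188 + 363 = 551 kg.
Rocket equation: Δv = v_e · ln(m₀/m_f) = 2260.0 × ln(1.539) = 2260.0 × 0.4311 ≈ 974.4 m/s.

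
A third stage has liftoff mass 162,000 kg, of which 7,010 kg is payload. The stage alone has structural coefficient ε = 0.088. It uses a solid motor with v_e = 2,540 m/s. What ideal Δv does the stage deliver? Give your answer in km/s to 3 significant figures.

Stage wet mass = m₀ − payload = 162,000 − 7,010 = 154,990 kg.
Stage dry mass = ε × stage wet mass = 0.088 × 154,990 = 13,639.1 kg.
Burnout mass m_f = stage dry + payload = 13,639.1 + 7,010 = 20,649.1 kg.
Δv = v_e · ln(162,000/20,649.1) = 2540.0 × ln(7.845) = 2540.0 × 2.0599 ≈ 5232 m/s.

Δv ≈ 5.23 km/s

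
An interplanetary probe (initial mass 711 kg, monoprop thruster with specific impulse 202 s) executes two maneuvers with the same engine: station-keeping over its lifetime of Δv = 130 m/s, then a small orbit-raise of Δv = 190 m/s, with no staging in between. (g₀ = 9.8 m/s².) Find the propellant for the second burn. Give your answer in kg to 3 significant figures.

propellant for the second burn ≈ 60.9 kg

v_e = Isp · g₀ = 202 × 9.8 = 1979.6 m/s.
After the first burn: m = 711 × exp(−130/1979.6) = 711 × 0.93644 = 665.809 kg.
After the second burn: m = 665.809 × exp(−190/1979.6) = 665.809 × 0.90848 = 604.874 kg.
Second-burn propellant = 665.809 − 604.874 = 60.935 kg.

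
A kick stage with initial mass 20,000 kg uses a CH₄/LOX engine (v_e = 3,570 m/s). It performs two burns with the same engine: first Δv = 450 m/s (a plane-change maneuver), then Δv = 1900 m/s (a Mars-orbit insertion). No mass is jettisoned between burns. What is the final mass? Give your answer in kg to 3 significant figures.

final mass ≈ 10400 kg

After the first burn: m = 20000 × exp(−450/3570.0) = 20000 × 0.88157 = 17,631.4 kg.
After the second burn: m = 17,631.4 × exp(−1900/3570.0) = 17,631.4 × 0.58730 = 10,354.9 kg.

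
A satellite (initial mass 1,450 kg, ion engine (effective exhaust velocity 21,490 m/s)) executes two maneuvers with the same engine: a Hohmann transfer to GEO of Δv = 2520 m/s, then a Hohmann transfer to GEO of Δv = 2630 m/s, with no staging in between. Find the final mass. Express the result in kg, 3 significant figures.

After the first burn: m = 1450 × exp(−2520/21490.0) = 1450 × 0.88935 = 1,289.56 kg.
After the second burn: m = 1,289.56 × exp(−2630/21490.0) = 1,289.56 × 0.88481 = 1,141.02 kg.

final mass ≈ 1140 kg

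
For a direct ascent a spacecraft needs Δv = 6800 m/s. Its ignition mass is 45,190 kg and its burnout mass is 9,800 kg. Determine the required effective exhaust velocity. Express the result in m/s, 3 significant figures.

v_e ≈ 4450 m/s

ln(m₀/m_f) = ln(45190/9800) = ln(4.611) = 1.5285.
By the Tsiolkovsky rocket equation, v_e = Δv / ln(m₀/m_f) = 6800 / 1.5285 = 4448.8 m/s.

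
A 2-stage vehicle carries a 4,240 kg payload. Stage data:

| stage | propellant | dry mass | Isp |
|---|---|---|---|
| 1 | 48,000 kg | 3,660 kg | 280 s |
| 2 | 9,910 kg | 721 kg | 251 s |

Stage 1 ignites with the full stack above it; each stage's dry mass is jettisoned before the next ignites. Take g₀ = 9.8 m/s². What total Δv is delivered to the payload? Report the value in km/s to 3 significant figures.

Ignition mass of stage 1 = 48,000+3,660 + 9,910+721 + 4,240 = 66,531 kg.
Stage 1: m₀ = 66,531 kg, m_f = 66,531 − 48,000 = 18,531 kg; Δv = 280×9.8×ln(3.59) = 2744.0×1.2782 ≈ 3507 m/s.
Stage 2: m₀ = 14,871 kg, m_f = 14,871 − 9,910 = 4,961 kg; Δv = 251×9.8×ln(2.998) = 2459.8×1.0978 ≈ 2700 m/s.
Total Δv = 3507 + 2700 = 6207 m/s.

Δv ≈ 6.21 km/s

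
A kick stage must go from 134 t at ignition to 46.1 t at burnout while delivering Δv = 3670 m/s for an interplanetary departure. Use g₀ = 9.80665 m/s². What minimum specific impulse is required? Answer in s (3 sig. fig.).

Isp ≈ 351 s

ln(m₀/m_f) = ln(134000/46100) = ln(2.907) = 1.0670.
Rocket equation: v_e = Δv / ln(m₀/m_f) = 3670 / 1.0670 = 3439.5 m/s.
Isp = v_e / g₀ = 3439.5 / 9.80665 = 350.7 s.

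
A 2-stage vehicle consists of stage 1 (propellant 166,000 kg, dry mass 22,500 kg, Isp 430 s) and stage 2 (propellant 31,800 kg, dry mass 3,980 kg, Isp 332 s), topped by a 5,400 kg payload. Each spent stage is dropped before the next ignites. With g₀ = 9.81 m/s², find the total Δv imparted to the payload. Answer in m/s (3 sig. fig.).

Δv ≈ 10200 m/s

Ignition mass of stage 1 = 166,000+22,500 + 31,800+3,980 + 5,400 = 229,680 kg.
Stage 1: m₀ = 229,680 kg, m_f = 229,680 − 166,000 = 63,680 kg; Δv = 430×9.81×ln(3.607) = 4218.3×1.2828 ≈ 5411 m/s.
Stage 2: m₀ = 41,180 kg, m_f = 41,180 − 31,800 = 9,380 kg; Δv = 332×9.81×ln(4.39) = 3256.9×1.4794 ≈ 4818 m/s.
Total Δv = 5411 + 4818 = 10229 m/s.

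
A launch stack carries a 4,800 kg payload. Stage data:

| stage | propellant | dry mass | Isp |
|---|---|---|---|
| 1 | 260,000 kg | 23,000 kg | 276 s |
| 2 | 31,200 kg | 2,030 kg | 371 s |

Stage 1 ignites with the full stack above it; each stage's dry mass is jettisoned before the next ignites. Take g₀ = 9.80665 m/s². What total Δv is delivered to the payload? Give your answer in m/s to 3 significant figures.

Δv ≈ 10700 m/s

Ignition mass of stage 1 = 260,000+23,000 + 31,200+2,030 + 4,800 = 321,030 kg.
Stage 1: m₀ = 321,030 kg, m_f = 321,030 − 260,000 = 61,030 kg; Δv = 276×9.80665×ln(5.26) = 2706.6×1.6602 ≈ 4493 m/s.
Stage 2: m₀ = 38,030 kg, m_f = 38,030 − 31,200 = 6,830 kg; Δv = 371×9.80665×ln(5.568) = 3638.3×1.7171 ≈ 6247 m/s.
Total Δv = 4493 + 6247 = 10740 m/s.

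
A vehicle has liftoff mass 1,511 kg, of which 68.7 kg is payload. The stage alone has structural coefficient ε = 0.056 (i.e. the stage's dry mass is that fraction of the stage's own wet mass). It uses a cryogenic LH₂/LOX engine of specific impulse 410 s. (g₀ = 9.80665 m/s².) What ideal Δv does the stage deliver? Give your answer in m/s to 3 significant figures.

Stage wet mass = m₀ − payload = 1,511 − 68.7 = 1,442.3 kg.
Stage dry mass = ε × stage wet mass = 0.056 × 1,442.3 = 80.7688 kg.
Burnout mass m_f = stage dry + payload = 80.7688 + 68.7 = 149.4688 kg.
v_e = Isp · g₀ = 410 × 9.80665 = 4020.7 m/s.
Rocket equation: Δv = v_e · ln(1,511/149.4688) = 4020.7 × ln(10.11) = 4020.7 × 2.3134 ≈ 9302 m/s.

Δv ≈ 9300 m/s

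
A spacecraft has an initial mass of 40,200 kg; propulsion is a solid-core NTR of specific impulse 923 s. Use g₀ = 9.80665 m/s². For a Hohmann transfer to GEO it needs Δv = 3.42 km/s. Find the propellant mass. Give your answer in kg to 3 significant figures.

v_e = Isp · g₀ = 923 × 9.80665 = 9051.5 m/s.
Rocket equation: m₀/m_f = exp(Δv / v_e) = exp(3420 / 9051.5) = exp(0.3778) = 1.4591.
m_f = 40,200 / 1.4591 = 27,551.2 kg, so propellant = m₀ − m_f = 40,200 − 27,551.2 = 12,648.8 kg.

propellant mass ≈ 12600 kg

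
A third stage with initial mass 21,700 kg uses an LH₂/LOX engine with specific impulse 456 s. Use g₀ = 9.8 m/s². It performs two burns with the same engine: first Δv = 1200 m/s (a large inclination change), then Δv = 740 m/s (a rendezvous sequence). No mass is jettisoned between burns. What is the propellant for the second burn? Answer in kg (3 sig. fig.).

propellant for the second burn ≈ 2530 kg

v_e = Isp · g₀ = 456 × 9.8 = 4468.8 m/s.
After the first burn: m = 21700 × exp(−1200/4468.8) = 21700 × 0.76450 = 16,589.7 kg.
After the second burn: m = 16,589.7 × exp(−740/4468.8) = 16,589.7 × 0.84739 = 14,057.9 kg.
Second-burn propellant = 16,589.7 − 14,057.9 = 2,531.8 kg.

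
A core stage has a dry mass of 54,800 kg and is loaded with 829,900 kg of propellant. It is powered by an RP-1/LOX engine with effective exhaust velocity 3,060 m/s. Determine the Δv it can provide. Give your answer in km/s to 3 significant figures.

m₀ = m_dry + m_prop = 54,800 + 829,900 = 884,700 kg.
Using Δv = v_e ln(m₀/m_f): Δv = v_e · ln(m₀/m_f) = 3060.0 × ln(16.14) = 3060.0 × 2.7816 ≈ 8511.6 m/s.

Δv ≈ 8.51 km/s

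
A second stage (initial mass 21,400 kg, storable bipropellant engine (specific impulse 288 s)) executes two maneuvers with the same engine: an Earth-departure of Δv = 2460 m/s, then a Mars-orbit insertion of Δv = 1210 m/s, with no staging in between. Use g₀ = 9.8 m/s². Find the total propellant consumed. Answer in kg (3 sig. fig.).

total propellant consumed ≈ 15600 kg

v_e = Isp · g₀ = 288 × 9.8 = 2822.4 m/s.
After the first burn: m = 21400 × exp(−2460/2822.4) = 21400 × 0.41828 = 8,951.19 kg.
After the second burn: m = 8,951.19 × exp(−1210/2822.4) = 8,951.19 × 0.65135 = 5,830.36 kg.
Total propellant = m₀ − m_final = 21400 − 5,830.36 = 15,569.64 kg.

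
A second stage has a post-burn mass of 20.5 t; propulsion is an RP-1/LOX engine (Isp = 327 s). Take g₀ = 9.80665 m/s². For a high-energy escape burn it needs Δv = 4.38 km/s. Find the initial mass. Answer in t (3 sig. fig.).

initial mass ≈ 80.3 t

v_e = Isp · g₀ = 327 × 9.80665 = 3206.8 m/s.
m₀/m_f = exp(Δv / v_e) = exp(4380 / 3206.8) = exp(1.3659) = 3.9191.
m₀ = m_f × 3.9191 = 20.5 × 3.9191 = 80.3416 t.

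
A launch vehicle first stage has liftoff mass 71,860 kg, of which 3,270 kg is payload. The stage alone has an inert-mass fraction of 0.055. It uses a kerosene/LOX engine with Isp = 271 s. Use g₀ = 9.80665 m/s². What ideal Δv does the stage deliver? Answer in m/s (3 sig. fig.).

Δv ≈ 6170 m/s

Stage wet mass = m₀ − payload = 71,860 − 3,270 = 68,590 kg.
Stage dry mass = ε × stage wet mass = 0.055 × 68,590 = 3,772.45 kg.
Burnout mass m_f = stage dry + payload = 3,772.45 + 3,270 = 7,042.45 kg.
v_e = Isp · g₀ = 271 × 9.80665 = 2657.6 m/s.
Δv = v_e · ln(71,860/7,042.45) = 2657.6 × ln(10.2) = 2657.6 × 2.3228 ≈ 6173 m/s.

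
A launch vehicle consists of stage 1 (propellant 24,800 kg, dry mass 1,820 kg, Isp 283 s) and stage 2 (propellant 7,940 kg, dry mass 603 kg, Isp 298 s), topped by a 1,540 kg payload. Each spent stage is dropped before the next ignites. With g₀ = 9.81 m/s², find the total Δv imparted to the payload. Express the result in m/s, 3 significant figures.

Ignition mass of stage 1 = 24,800+1,820 + 7,940+603 + 1,540 = 36,703 kg.
Stage 1: m₀ = 36,703 kg, m_f = 36,703 − 24,800 = 11,903 kg; Δv = 283×9.81×ln(3.084) = 2776.2×1.1261 ≈ 3126 m/s.
Stage 2: m₀ = 10,083 kg, m_f = 10,083 − 7,940 = 2,143 kg; Δv = 298×9.81×ln(4.705) = 2923.4×1.5486 ≈ 4527 m/s.
Total Δv = 3126 + 4527 = 7653 m/s.

Δv ≈ 7650 m/s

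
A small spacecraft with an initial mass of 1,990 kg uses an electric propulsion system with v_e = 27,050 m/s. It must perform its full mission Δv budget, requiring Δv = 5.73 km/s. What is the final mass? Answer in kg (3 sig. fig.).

m₀/m_f = exp(Δv / v_e) = exp(5730 / 27050.0) = exp(0.2118) = 1.2359.
m_f = m₀ / 1.2359 = 1,990 / 1.2359 = 1,610.16 kg.

final mass ≈ 1610 kg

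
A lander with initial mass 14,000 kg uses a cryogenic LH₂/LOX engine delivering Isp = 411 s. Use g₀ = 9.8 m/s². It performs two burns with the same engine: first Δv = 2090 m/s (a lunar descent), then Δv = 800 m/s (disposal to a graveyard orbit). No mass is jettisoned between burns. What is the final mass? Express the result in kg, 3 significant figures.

v_e = Isp · g₀ = 411 × 9.8 = 4027.8 m/s.
After the first burn: m = 14000 × exp(−2090/4027.8) = 14000 × 0.59518 = 8,332.52 kg.
After the second burn: m = 8,332.52 × exp(−800/4027.8) = 8,332.52 × 0.81986 = 6,831.5 kg.

final mass ≈ 6830 kg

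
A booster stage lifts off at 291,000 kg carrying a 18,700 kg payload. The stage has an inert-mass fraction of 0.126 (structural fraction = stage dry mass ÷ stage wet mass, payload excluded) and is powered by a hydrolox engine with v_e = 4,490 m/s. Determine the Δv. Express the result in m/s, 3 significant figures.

Stage wet mass = m₀ − payload = 291,000 − 18,700 = 272,300 kg.
Stage dry mass = ε × stage wet mass = 0.126 × 272,300 = 34,309.8 kg.
Burnout mass m_f = stage dry + payload = 34,309.8 + 18,700 = 53,009.8 kg.
Rocket equation: Δv = v_e · ln(291,000/53,009.8) = 4490.0 × ln(5.49) = 4490.0 × 1.7028 ≈ 7646 m/s.

Δv ≈ 7650 m/s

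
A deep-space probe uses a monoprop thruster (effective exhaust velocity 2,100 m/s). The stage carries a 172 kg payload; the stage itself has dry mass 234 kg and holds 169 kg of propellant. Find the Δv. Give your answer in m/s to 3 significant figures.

Δv ≈ 731 m/s

m₀ = payload + dry + propellant = 172 + 234 + 169 = 575 kg.
m_f = payload + dry = 172 + 234 = 406 kg.
Using Δv = v_e ln(m₀/m_f): Δv = v_e · ln(m₀/m_f) = 2100.0 × ln(1.416) = 2100.0 × 0.3480 ≈ 730.8 m/s.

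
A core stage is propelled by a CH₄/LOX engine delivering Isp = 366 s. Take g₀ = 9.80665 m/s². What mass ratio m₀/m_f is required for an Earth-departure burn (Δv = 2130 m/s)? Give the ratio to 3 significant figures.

mass ratio ≈ 1.81

v_e = Isp · g₀ = 366 × 9.80665 = 3589.2 m/s.
Rocket equation: m₀/m_f = exp(Δv / v_e) = exp(2130 / 3589.2) = exp(0.5934) = 1.8102.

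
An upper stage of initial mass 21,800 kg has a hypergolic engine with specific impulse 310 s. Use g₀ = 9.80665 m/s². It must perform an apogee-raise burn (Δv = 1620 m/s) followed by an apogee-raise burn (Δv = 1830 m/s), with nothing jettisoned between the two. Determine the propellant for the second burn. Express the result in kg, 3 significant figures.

propellant for the second burn ≈ 5790 kg

v_e = Isp · g₀ = 310 × 9.80665 = 3040.1 m/s.
After the first burn: m = 21800 × exp(−1620/3040.1) = 21800 × 0.58691 = 12,794.6 kg.
After the second burn: m = 12,794.6 × exp(−1830/3040.1) = 12,794.6 × 0.54774 = 7,008.11 kg.
Second-burn propellant = 12,794.6 − 7,008.11 = 5,786.49 kg.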